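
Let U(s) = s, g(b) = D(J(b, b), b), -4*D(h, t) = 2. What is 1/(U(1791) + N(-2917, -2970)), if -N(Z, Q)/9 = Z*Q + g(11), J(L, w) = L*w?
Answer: -2/155939229 ≈ -1.2826e-8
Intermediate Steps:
D(h, t) = -½ (D(h, t) = -¼*2 = -½)
g(b) = -½
N(Z, Q) = 9/2 - 9*Q*Z (N(Z, Q) = -9*(Z*Q - ½) = -9*(Q*Z - ½) = -9*(-½ + Q*Z) = 9/2 - 9*Q*Z)
1/(U(1791) + N(-2917, -2970)) = 1/(1791 + (9/2 - 9*(-2970)*(-2917))) = 1/(1791 + (9/2 - 77971410)) = 1/(1791 - 155942811/2) = 1/(-155939229/2) = -2/155939229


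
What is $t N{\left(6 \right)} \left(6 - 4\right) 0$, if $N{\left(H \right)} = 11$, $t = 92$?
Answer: $0$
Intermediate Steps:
$t N{\left(6 \right)} \left(6 - 4\right) 0 = 92 \cdot 11 \left(6 - 4\right) 0 = 1012 \cdot 2 \cdot 0 = 1012 \cdot 0 = 0$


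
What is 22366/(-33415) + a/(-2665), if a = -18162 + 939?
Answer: 2516591/434395 ≈ 5.7933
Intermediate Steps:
a = -17223
22366/(-33415) + a/(-2665) = 22366/(-33415) - 17223/(-2665) = 22366*(-1/33415) - 17223*(-1/2665) = -22366/33415 + 17223/2665 = 2516591/434395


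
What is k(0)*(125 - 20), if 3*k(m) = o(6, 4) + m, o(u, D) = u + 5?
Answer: 385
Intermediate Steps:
o(u, D) = 5 + u
k(m) = 11/3 + m/3 (k(m) = ((5 + 6) + m)/3 = (11 + m)/3 = 11/3 + m/3)
k(0)*(125 - 20) = (11/3 + (⅓)*0)*(125 - 20) = (11/3 + 0)*105 = (11/3)*105 = 385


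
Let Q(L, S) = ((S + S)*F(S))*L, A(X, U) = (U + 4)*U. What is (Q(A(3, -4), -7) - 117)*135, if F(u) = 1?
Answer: -15795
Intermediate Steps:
A(X, U) = U*(4 + U) (A(X, U) = (4 + U)*U = U*(4 + U))
Q(L, S) = 2*L*S (Q(L, S) = ((S + S)*1)*L = ((2*S)*1)*L = (2*S)*L = 2*L*S)
(Q(A(3, -4), -7) - 117)*135 = (2*(-4*(4 - 4))*(-7) - 117)*135 = (2*(-4*0)*(-7) - 117)*135 = (2*0*(-7) - 117)*135 = (0 - 117)*135 = -117*135 = -15795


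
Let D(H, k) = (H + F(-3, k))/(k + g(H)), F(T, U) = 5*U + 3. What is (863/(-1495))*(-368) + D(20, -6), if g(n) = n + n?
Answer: 469017/2210 ≈ 212.22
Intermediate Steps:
F(T, U) = 3 + 5*U
g(n) = 2*n
D(H, k) = (3 + H + 5*k)/(k + 2*H) (D(H, k) = (H + (3 + 5*k))/(k + 2*H) = (3 + H + 5*k)/(k + 2*H))
(863/(-1495))*(-368) + D(20, -6) = (863/(-1495))*(-368) + (3 + 20 + 5*(-6))/(-6 + 2*20) = (863*(-1/1495))*(-368) + (3 + 20 - 30)/(-6 + 40) = -863/1495*(-368) - 7/34 = 13808/65 + (1/34)*(-7) = 13808/65 - 7/34 = 469017/2210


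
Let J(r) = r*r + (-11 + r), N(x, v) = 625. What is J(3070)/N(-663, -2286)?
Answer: 9427959/625 ≈ 15085.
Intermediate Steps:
J(r) = -11 + r + r**2 (J(r) = r**2 + (-11 + r) = -11 + r + r**2)
J(3070)/N(-663, -2286) = (-11 + 3070 + 3070**2)/625 = (-11 + 3070 + 9424900)*(1/625) = 9427959*(1/625) = 9427959/625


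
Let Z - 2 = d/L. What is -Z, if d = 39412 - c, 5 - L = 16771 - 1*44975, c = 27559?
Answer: -22757/9403 ≈ -2.4202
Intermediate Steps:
L = 28209 (L = 5 - (16771 - 1*44975) = 5 - (16771 - 44975) = 5 - 1*(-28204) = 5 + 28204 = 28209)
d = 11853 (d = 39412 - 1*27559 = 39412 - 27559 = 11853)
Z = 22757/9403 (Z = 2 + 11853/28209 = 2 + 11853*(1/28209) = 2 + 3951/9403 = 22757/9403 ≈ 2.4202)
-Z = -1*22757/9403 = -22757/9403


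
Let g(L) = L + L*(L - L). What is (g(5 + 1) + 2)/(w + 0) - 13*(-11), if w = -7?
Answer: 993/7 ≈ 141.86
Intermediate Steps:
g(L) = L (g(L) = L + L*0 = L + 0 = L)
(g(5 + 1) + 2)/(w + 0) - 13*(-11) = ((5 + 1) + 2)/(-7 + 0) - 13*(-11) = (6 + 2)/(-7) + 143 = 8*(-⅐) + 143 = -8/7 + 143 = 993/7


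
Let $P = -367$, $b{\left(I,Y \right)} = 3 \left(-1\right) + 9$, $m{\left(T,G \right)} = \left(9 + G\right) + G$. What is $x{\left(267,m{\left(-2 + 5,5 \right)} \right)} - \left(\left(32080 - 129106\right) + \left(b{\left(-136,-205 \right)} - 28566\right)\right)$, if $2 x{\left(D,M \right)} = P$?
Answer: $\frac{250805}{2} \approx 1.254 \cdot 10^{5}$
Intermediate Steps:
$m{\left(T,G \right)} = 9 + 2 G$
$b{\left(I,Y \right)} = 6$ ($b{\left(I,Y \right)} = -3 + 9 = 6$)
$x{\left(D,M \right)} = - \frac{367}{2}$ ($x{\left(D,M \right)} = \frac{1}{2} \left(-367\right) = - \frac{367}{2}$)
$x{\left(267,m{\left(-2 + 5,5 \right)} \right)} - \left(\left(32080 - 129106\right) + \left(b{\left(-136,-205 \right)} - 28566\right)\right) = - \frac{367}{2} - \left(\left(32080 - 129106\right) + \left(6 - 28566\right)\right) = - \frac{367}{2} - \left(-97026 + \left(6 - 28566\right)\right) = - \frac{367}{2} - \left(-97026 - 28560\right) = - \frac{367}{2} - -125586 = - \frac{367}{2} + 125586 = \frac{250805}{2}$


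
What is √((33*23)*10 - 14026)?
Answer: 2*I*√1609 ≈ 80.225*I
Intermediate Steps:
√((33*23)*10 - 14026) = √(759*10 - 14026) = √(7590 - 14026) = √(-6436) = 2*I*√1609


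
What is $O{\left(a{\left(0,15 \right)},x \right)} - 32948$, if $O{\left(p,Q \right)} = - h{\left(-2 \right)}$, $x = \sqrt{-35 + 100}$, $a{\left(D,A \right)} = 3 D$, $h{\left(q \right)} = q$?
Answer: $-32946$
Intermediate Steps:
$x = \sqrt{65} \approx 8.0623$
$O{\left(p,Q \right)} = 2$ ($O{\left(p,Q \right)} = \left(-1\right) \left(-2\right) = 2$)
$O{\left(a{\left(0,15 \right)},x \right)} - 32948 = 2 - 32948 = -32946$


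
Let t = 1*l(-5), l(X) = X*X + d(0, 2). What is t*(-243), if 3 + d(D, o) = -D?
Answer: -5346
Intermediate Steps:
d(D, o) = -3 - D
l(X) = -3 + X**2 (l(X) = X*X + (-3 - 1*0) = X**2 + (-3 + 0) = X**2 - 3 = -3 + X**2)
t = 22 (t = 1*(-3 + (-5)**2) = 1*(-3 + 25) = 1*22 = 22)
t*(-243) = 22*(-243) = -5346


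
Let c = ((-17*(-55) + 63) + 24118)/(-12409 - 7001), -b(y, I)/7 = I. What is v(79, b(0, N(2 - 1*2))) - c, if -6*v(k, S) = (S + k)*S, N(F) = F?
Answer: 4186/3235 ≈ 1.2940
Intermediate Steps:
b(y, I) = -7*I
v(k, S) = -S*(S + k)/6 (v(k, S) = -(S + k)*S/6 = -S*(S + k)/6)
c = -4186/3235 (c = ((935 + 63) + 24118)/(-19410) = (998 + 24118)*(-1/19410) = 25116*(-1/19410) = -4186/3235 ≈ -1.2940)
v(79, b(0, N(2 - 1*2))) - c = -(-7*(2 - 1*2))*(-7*(2 - 1*2) + 79)/6 - 1*(-4186/3235) = -(-7*(2 - 2))*(-7*(2 - 2) + 79)/6 + 4186/3235 = -(-7*0)*(-7*0 + 79)/6 + 4186/3235 = -⅙*0*(0 + 79) + 4186/3235 = -⅙*0*79 + 4186/3235 = 0 + 4186/3235 = 4186/3235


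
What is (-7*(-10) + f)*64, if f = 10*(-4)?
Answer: 1920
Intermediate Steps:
f = -40
(-7*(-10) + f)*64 = (-7*(-10) - 40)*64 = (70 - 40)*64 = 30*64 = 1920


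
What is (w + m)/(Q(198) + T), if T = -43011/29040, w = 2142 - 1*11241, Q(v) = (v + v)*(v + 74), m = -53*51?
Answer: -38081120/347545941 ≈ -0.10957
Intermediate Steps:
m = -2703
Q(v) = 2*v*(74 + v) (Q(v) = (2*v)*(74 + v) = 2*v*(74 + v))
w = -9099 (w = 2142 - 11241 = -9099)
T = -14337/9680 (T = -43011*1/29040 = -14337/9680 ≈ -1.4811)
(w + m)/(Q(198) + T) = (-9099 - 2703)/(2*198*(74 + 198) - 14337/9680) = -11802/(2*198*272 - 14337/9680) = -11802/(107712 - 14337/9680) = -11802/1042637823/9680 = -11802*9680/1042637823 = -38081120/347545941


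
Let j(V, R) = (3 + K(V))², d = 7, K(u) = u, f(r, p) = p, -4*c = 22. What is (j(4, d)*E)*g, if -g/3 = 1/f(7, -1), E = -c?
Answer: 1617/2 ≈ 808.50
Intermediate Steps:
c = -11/2 (c = -¼*22 = -11/2 ≈ -5.5000)
E = 11/2 (E = -1*(-11/2) = 11/2 ≈ 5.5000)
j(V, R) = (3 + V)²
g = 3 (g = -3/(-1) = -3*(-1) = 3)
(j(4, d)*E)*g = ((3 + 4)²*(11/2))*3 = (7²*(11/2))*3 = (49*(11/2))*3 = (539/2)*3 = 1617/2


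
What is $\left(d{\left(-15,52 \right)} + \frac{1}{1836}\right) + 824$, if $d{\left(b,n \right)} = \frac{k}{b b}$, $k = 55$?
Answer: $\frac{7566569}{9180} \approx 824.25$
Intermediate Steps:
$d{\left(b,n \right)} = \frac{55}{b^{2}}$ ($d{\left(b,n \right)} = \frac{55}{b b} = \frac{55}{b^{2}}$)
$\left(d{\left(-15,52 \right)} + \frac{1}{1836}\right) + 824 = \left(\frac{55}{225} + \frac{1}{1836}\right) + 824 = \left(55 \cdot \frac{1}{225} + \frac{1}{1836}\right) + 824 = \left(\frac{11}{45} + \frac{1}{1836}\right) + 824 = \frac{2249}{9180} + 824 = \frac{7566569}{9180}$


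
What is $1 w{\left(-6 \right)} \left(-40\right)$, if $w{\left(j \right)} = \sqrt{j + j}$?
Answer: $- 80 i \sqrt{3} \approx - 138.56 i$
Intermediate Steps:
$w{\left(j \right)} = \sqrt{2} \sqrt{j}$ ($w{\left(j \right)} = \sqrt{2 j} = \sqrt{2} \sqrt{j}$)
$1 w{\left(-6 \right)} \left(-40\right) = 1 \sqrt{2} \sqrt{-6} \left(-40\right) = 1 \sqrt{2} i \sqrt{6} \left(-40\right) = 1 \cdot 2 i \sqrt{3} \left(-40\right) = 2 i \sqrt{3} \left(-40\right) = - 80 i \sqrt{3}$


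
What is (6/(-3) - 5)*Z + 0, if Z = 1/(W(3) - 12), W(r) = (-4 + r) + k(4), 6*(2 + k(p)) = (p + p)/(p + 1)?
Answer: 105/221 ≈ 0.47511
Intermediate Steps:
k(p) = -2 + p/(3*(1 + p)) (k(p) = -2 + ((p + p)/(p + 1))/6 = -2 + ((2*p)/(1 + p))/6 = -2 + (2*p/(1 + p))/6 = -2 + p/(3*(1 + p)))
W(r) = -86/15 + r (W(r) = (-4 + r) + (-6 - 5*4)/(3*(1 + 4)) = (-4 + r) + (1/3)*(-6 - 20)/5 = (-4 + r) + (1/3)*(1/5)*(-26) = (-4 + r) - 26/15 = -86/15 + r)
Z = -15/221 (Z = 1/((-86/15 + 3) - 12) = 1/(-41/15 - 12) = 1/(-221/15) = -15/221 ≈ -0.067873)
(6/(-3) - 5)*Z + 0 = (6/(-3) - 5)*(-15/221) + 0 = (6*(-1/3) - 5)*(-15/221) + 0 = (-2 - 5)*(-15/221) + 0 = -7*(-15/221) + 0 = 105/221 + 0 = 105/221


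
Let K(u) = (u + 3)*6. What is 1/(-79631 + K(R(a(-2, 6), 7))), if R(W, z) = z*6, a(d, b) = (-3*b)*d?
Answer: -1/79361 ≈ -1.2601e-5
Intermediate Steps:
a(d, b) = -3*b*d
R(W, z) = 6*z
K(u) = 18 + 6*u (K(u) = (3 + u)*6 = 18 + 6*u)
1/(-79631 + K(R(a(-2, 6), 7))) = 1/(-79631 + (18 + 6*(6*7))) = 1/(-79631 + (18 + 6*42)) = 1/(-79631 + (18 + 252)) = 1/(-79631 + 270) = 1/(-79361) = -1/79361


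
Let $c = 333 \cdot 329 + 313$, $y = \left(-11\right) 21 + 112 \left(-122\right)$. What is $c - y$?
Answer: $123765$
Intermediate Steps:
$y = -13895$ ($y = -231 - 13664 = -13895$)
$c = 109870$ ($c = 109557 + 313 = 109870$)
$c - y = 109870 - -13895 = 109870 + 13895 = 123765$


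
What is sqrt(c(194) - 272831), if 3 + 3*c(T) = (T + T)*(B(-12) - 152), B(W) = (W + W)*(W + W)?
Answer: 4*I*sqrt(122622)/3 ≈ 466.9*I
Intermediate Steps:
B(W) = 4*W**2 (B(W) = (2*W)*(2*W) = 4*W**2)
c(T) = -1 + 848*T/3 (c(T) = -1 + ((T + T)*(4*(-12)**2 - 152))/3 = -1 + ((2*T)*(4*144 - 152))/3 = -1 + ((2*T)*(576 - 152))/3 = -1 + ((2*T)*424)/3 = -1 + (848*T)/3 = -1 + 848*T/3)
sqrt(c(194) - 272831) = sqrt((-1 + (848/3)*194) - 272831) = sqrt((-1 + 164512/3) - 272831) = sqrt(164509/3 - 272831) = sqrt(-653984/3) = 4*I*sqrt(122622)/3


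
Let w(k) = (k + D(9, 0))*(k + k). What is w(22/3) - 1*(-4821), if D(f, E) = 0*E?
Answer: 44357/9 ≈ 4928.6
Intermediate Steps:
D(f, E) = 0
w(k) = 2*k² (w(k) = (k + 0)*(k + k) = k*(2*k) = 2*k²)
w(22/3) - 1*(-4821) = 2*(22/3)² - 1*(-4821) = 2*(22*(⅓))² + 4821 = 2*(22/3)² + 4821 = 2*(484/9) + 4821 = 968/9 + 4821 = 44357/9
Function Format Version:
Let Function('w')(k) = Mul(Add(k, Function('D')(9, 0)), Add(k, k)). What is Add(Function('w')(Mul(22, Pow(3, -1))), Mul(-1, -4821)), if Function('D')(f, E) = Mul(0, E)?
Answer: Rational(44357, 9) ≈ 4928.6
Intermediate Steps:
Function('D')(f, E) = 0
Function('w')(k) = Mul(2, Pow(k, 2)) (Function('w')(k) = Mul(Add(k, 0), Add(k, k)) = Mul(k, Mul(2, k)) = Mul(2, Pow(k, 2)))
Add(Function('w')(Mul(22, Pow(3, -1))), Mul(-1, -4821)) = Add(Mul(2, Pow(Mul(22, Pow(3, -1)), 2)), Mul(-1, -4821)) = Add(Mul(2, Pow(Mul(22, Rational(1, 3)), 2)), 4821) = Add(Mul(2, Pow(Rational(22, 3), 2)), 4821) = Add(Mul(2, Rational(484, 9)), 4821) = Add(Rational(968, 9), 4821) = Rational(44357, 9)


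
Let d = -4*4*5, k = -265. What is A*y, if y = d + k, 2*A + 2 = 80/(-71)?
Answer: 38295/71 ≈ 539.37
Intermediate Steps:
A = -111/71 (A = -1 + (80/(-71))/2 = -1 + (80*(-1/71))/2 = -1 + (½)*(-80/71) = -1 - 40/71 = -111/71 ≈ -1.5634)
d = -80 (d = -16*5 = -80)
y = -345 (y = -80 - 265 = -345)
A*y = -111/71*(-345) = 38295/71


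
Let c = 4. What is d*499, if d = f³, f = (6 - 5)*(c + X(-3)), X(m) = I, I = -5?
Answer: -499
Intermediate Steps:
X(m) = -5
f = -1 (f = (6 - 5)*(4 - 5) = 1*(-1) = -1)
d = -1 (d = (-1)³ = -1)
d*499 = -1*499 = -499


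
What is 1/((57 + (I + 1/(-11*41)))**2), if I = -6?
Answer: 203401/529000000 ≈ 0.00038450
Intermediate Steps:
1/((57 + (I + 1/(-11*41)))**2) = 1/((57 + (-6 + 1/(-11*41)))**2) = 1/((57 + (-6 - 1/11*1/41))**2) = 1/((57 + (-6 - 1/451))**2) = 1/((57 - 2707/451)**2) = 1/((23000/451)**2) = 1/(529000000/203401) = 203401/529000000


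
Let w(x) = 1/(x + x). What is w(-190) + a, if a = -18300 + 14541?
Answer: -1428421/380 ≈ -3759.0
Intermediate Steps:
w(x) = 1/(2*x)
a = -3759
w(-190) + a = (½)/(-190) - 3759 = (½)*(-1/190) - 3759 = -1/380 - 3759 = -1428421/380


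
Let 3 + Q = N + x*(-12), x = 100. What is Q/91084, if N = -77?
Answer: -320/22771 ≈ -0.014053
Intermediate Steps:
Q = -1280 (Q = -3 + (-77 + 100*(-12)) = -3 + (-77 - 1200) = -3 - 1277 = -1280)
Q/91084 = -1280/91084 = -1280*1/91084 = -320/22771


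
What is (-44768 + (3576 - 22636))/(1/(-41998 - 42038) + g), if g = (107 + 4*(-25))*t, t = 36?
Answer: -5363849808/21177071 ≈ -253.29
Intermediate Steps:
g = 252 (g = (107 + 4*(-25))*36 = (107 - 100)*36 = 7*36 = 252)
(-44768 + (3576 - 22636))/(1/(-41998 - 42038) + g) = (-44768 + (3576 - 22636))/(1/(-41998 - 42038) + 252) = (-44768 - 19060)/(1/(-84036) + 252) = -63828/(-1/84036 + 252) = -63828/21177071/84036 = -63828*84036/21177071 = -5363849808/21177071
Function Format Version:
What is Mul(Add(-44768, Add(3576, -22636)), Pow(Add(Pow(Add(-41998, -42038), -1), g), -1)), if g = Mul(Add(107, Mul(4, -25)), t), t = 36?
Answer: Rational(-5363849808, 21177071) ≈ -253.29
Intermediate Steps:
g = 252 (g = Mul(Add(107, Mul(4, -25)), 36) = Mul(Add(107, -100), 36) = Mul(7, 36) = 252)
Mul(Add(-44768, Add(3576, -22636)), Pow(Add(Pow(Add(-41998, -42038), -1), g), -1)) = Mul(Add(-44768, Add(3576, -22636)), Pow(Add(Pow(Add(-41998, -42038), -1), 252), -1)) = Mul(Add(-44768, -19060), Pow(Add(Pow(-84036, -1), 252), -1)) = Mul(-63828, Pow(Add(Rational(-1, 84036), 252), -1)) = Mul(-63828, Pow(Rational(21177071, 84036), -1)) = Mul(-63828, Rational(84036, 21177071)) = Rational(-5363849808, 21177071)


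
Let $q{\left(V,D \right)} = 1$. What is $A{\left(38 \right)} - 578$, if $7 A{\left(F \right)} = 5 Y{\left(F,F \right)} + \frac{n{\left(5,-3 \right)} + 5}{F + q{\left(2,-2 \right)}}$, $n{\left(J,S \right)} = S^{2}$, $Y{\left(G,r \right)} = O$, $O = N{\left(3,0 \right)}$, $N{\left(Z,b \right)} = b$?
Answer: $- \frac{22540}{39} \approx -577.95$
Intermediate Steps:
$O = 0$
$Y{\left(G,r \right)} = 0$
$A{\left(F \right)} = \frac{2}{1 + F}$ ($A{\left(F \right)} = \frac{5 \cdot 0 + \frac{\left(-3\right)^{2} + 5}{F + 1}}{7} = \frac{0 + \frac{9 + 5}{1 + F}}{7} = \frac{0 + \frac{14}{1 + F}}{7} = \frac{14 \frac{1}{1 + F}}{7} = \frac{2}{1 + F}$)
$A{\left(38 \right)} - 578 = \frac{2}{1 + 38} - 578 = \frac{2}{39} - 578 = - \frac{22540}{39}$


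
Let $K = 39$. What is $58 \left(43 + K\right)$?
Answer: $4756$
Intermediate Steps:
$58 \left(43 + K\right) = 58 \left(43 + 39\right) = 58 \cdot 82 = 4756$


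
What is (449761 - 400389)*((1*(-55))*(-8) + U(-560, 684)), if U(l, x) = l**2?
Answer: 15504782880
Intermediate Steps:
(449761 - 400389)*((1*(-55))*(-8) + U(-560, 684)) = (449761 - 400389)*((1*(-55))*(-8) + (-560)**2) = 49372*(-55*(-8) + 313600) = 49372*(440 + 313600) = 49372*314040 = 15504782880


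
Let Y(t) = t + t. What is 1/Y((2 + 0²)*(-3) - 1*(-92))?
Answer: 1/172 ≈ 0.0058140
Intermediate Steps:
Y(t) = 2*t
1/Y((2 + 0²)*(-3) - 1*(-92)) = 1/(2*((2 + 0²)*(-3) - 1*(-92))) = 1/(2*((2 + 0)*(-3) + 92)) = 1/(2*(2*(-3) + 92)) = 1/(2*(-6 + 92)) = 1/(2*86) = 1/172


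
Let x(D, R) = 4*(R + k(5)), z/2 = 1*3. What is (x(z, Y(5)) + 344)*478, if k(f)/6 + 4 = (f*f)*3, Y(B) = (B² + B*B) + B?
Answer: 1084104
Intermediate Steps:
Y(B) = B + 2*B² (Y(B) = (B² + B²) + B = 2*B² + B = B + 2*B²)
z = 6 (z = 2*(1*3) = 2*3 = 6)
k(f) = -24 + 18*f² (k(f) = -24 + 6*((f*f)*3) = -24 + 6*(f²*3) = -24 + 6*(3*f²) = -24 + 18*f²)
x(D, R) = 1704 + 4*R (x(D, R) = 4*(R + (-24 + 18*5²)) = 4*(R + (-24 + 18*25)) = 4*(R + (-24 + 450)) = 4*(R + 426) = 4*(426 + R) = 1704 + 4*R)
(x(z, Y(5)) + 344)*478 = ((1704 + 4*(5*(1 + 2*5))) + 344)*478 = ((1704 + 4*(5*(1 + 10))) + 344)*478 = ((1704 + 4*(5*11)) + 344)*478 = ((1704 + 4*55) + 344)*478 = ((1704 + 220) + 344)*478 = (1924 + 344)*478 = 2268*478 = 1084104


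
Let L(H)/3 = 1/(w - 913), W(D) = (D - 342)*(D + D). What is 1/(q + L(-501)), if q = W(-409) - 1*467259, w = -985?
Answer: 1898/279117979 ≈ 6.8000e-6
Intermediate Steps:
W(D) = 2*D*(-342 + D) (W(D) = (-342 + D)*(2*D) = 2*D*(-342 + D))
q = 147059 (q = 2*(-409)*(-342 - 409) - 1*467259 = 2*(-409)*(-751) - 467259 = 614318 - 467259 = 147059)
L(H) = -3/1898 (L(H) = 3/(-985 - 913) = 3/(-1898) = 3*(-1/1898) = -3/1898)
1/(q + L(-501)) = 1/(147059 - 3/1898) = 1/(279117979/1898) = 1898/279117979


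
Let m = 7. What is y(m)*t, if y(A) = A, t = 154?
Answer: 1078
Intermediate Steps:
y(m)*t = 7*154 = 1078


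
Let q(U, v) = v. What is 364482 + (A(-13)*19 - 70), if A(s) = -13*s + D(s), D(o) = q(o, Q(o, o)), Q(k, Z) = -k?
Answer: 367870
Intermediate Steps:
D(o) = -o
A(s) = -14*s (A(s) = -13*s - s = -14*s)
364482 + (A(-13)*19 - 70) = 364482 + (-14*(-13)*19 - 70) = 364482 + (182*19 - 70) = 364482 + (3458 - 70) = 364482 + 3388 = 367870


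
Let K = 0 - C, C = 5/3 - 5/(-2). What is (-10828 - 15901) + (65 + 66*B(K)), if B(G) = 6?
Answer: -26268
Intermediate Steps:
C = 25/6 (C = 5*(⅓) - 5*(-½) = 5/3 + 5/2 = 25/6 ≈ 4.1667)
K = -25/6 (K = 0 - 1*25/6 = 0 - 25/6 = -25/6 ≈ -4.1667)
(-10828 - 15901) + (65 + 66*B(K)) = (-10828 - 15901) + (65 + 66*6) = -26729 + (65 + 396) = -26729 + 461 = -26268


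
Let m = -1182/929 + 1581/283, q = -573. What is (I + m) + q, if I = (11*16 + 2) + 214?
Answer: -46451924/262907 ≈ -176.69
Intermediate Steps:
m = 1134243/262907 (m = -1182*1/929 + 1581*(1/283) = -1182/929 + 1581/283 = 1134243/262907 ≈ 4.3142)
I = 392 (I = (176 + 2) + 214 = 178 + 214 = 392)
(I + m) + q = (392 + 1134243/262907) - 573 = 104193787/262907 - 573 = -46451924/262907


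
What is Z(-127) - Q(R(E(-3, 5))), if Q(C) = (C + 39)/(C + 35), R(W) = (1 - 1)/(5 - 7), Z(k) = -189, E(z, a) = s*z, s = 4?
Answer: -6654/35 ≈ -190.11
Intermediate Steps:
E(z, a) = 4*z
R(W) = 0 (R(W) = 0/(-2) = 0*(-½) = 0)
Q(C) = (39 + C)/(35 + C)
Z(-127) - Q(R(E(-3, 5))) = -189 - (39 + 0)/(35 + 0) = -189 - 39/35 = -6654/35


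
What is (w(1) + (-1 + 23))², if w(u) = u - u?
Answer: 484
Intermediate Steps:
w(u) = 0
(w(1) + (-1 + 23))² = (0 + (-1 + 23))² = (0 + 22)² = 22² = 484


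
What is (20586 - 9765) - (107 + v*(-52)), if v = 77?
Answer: 14718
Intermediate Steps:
(20586 - 9765) - (107 + v*(-52)) = (20586 - 9765) - (107 + 77*(-52)) = 10821 - (107 - 4004) = 10821 - 1*(-3897) = 10821 + 3897 = 14718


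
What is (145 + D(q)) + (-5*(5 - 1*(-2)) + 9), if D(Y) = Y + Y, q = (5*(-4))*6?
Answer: -121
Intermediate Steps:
q = -120 (q = -20*6 = -120)
D(Y) = 2*Y
(145 + D(q)) + (-5*(5 - 1*(-2)) + 9) = (145 + 2*(-120)) + (-5*(5 - 1*(-2)) + 9) = (145 - 240) + (-5*(5 + 2) + 9) = -95 + (-5*7 + 9) = -95 + (-35 + 9) = -95 - 26 = -121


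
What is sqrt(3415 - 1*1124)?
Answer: sqrt(2291) ≈ 47.864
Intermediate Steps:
sqrt(3415 - 1*1124) = sqrt(3415 - 1124) = sqrt(2291)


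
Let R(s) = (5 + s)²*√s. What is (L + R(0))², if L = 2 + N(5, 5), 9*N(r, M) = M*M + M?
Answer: 256/9 ≈ 28.444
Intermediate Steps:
N(r, M) = M/9 + M²/9 (N(r, M) = (M*M + M)/9 = (M² + M)/9 = (M + M²)/9 = M/9 + M²/9)
L = 16/3 (L = 2 + (⅑)*5*(1 + 5) = 2 + (⅑)*5*6 = 2 + 10/3 = 16/3 ≈ 5.3333)
R(s) = √s*(5 + s)²
(L + R(0))² = (16/3 + √0*(5 + 0)²)² = (16/3 + 0*5²)² = (16/3 + 0*25)² = (16/3 + 0)² = (16/3)² = 256/9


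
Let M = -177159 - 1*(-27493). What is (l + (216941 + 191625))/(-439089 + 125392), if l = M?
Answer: -258900/313697 ≈ -0.82532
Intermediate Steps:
M = -149666 (M = -177159 + 27493 = -149666)
l = -149666
(l + (216941 + 191625))/(-439089 + 125392) = (-149666 + (216941 + 191625))/(-439089 + 125392) = (-149666 + 408566)/(-313697) = 258900*(-1/313697) = -258900/313697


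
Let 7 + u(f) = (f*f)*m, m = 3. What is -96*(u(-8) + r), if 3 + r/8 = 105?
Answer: -96096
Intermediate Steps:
r = 816 (r = -24 + 8*105 = -24 + 840 = 816)
u(f) = -7 + 3*f² (u(f) = -7 + (f*f)*3 = -7 + f²*3 = -7 + 3*f²)
-96*(u(-8) + r) = -96*((-7 + 3*(-8)²) + 816) = -96*((-7 + 3*64) + 816) = -96*((-7 + 192) + 816) = -96*(185 + 816) = -96*1001 = -96096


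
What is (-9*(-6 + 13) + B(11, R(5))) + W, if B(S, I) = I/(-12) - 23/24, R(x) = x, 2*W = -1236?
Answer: -5459/8 ≈ -682.38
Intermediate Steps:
W = -618 (W = (½)*(-1236) = -618)
B(S, I) = -23/24 - I/12 (B(S, I) = I*(-1/12) - 23*1/24 = -I/12 - 23/24 = -23/24 - I/12)
(-9*(-6 + 13) + B(11, R(5))) + W = (-9*(-6 + 13) + (-23/24 - 1/12*5)) - 618 = (-9*7 + (-23/24 - 5/12)) - 618 = (-63 - 11/8) - 618 = -515/8 - 618 = -5459/8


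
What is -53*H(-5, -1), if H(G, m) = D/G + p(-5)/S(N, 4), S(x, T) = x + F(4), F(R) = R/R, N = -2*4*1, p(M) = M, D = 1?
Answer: -954/35 ≈ -27.257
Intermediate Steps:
N = -8 (N = -8*1 = -8)
F(R) = 1
S(x, T) = 1 + x (S(x, T) = x + 1 = 1 + x)
H(G, m) = 5/7 + 1/G (H(G, m) = 1/G - 5/(1 - 8) = 1/G - 5/(-7) = 1/G - 5*(-⅐) = 1/G + 5/7 = 5/7 + 1/G)
-53*H(-5, -1) = -53*(5/7 + 1/(-5)) = -53*(5/7 - ⅕) = -53*18/35 = -954/35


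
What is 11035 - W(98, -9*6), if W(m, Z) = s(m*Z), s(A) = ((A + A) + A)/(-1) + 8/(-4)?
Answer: -4839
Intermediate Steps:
s(A) = -2 - 3*A (s(A) = (2*A + A)*(-1) + 8*(-¼) = (3*A)*(-1) - 2 = -3*A - 2 = -2 - 3*A)
W(m, Z) = -2 - 3*Z*m (W(m, Z) = -2 - 3*m*Z = -2 - 3*Z*m)
11035 - W(98, -9*6) = 11035 - (-2 - 3*(-9*6)*98) = 11035 - (-2 - 3*(-54)*98) = 11035 - (-2 + 15876) = 11035 - 1*15874 = 11035 - 15874 = -4839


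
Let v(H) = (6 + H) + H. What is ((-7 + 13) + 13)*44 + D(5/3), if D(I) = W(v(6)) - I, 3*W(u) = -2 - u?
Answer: 2483/3 ≈ 827.67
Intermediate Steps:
v(H) = 6 + 2*H
W(u) = -⅔ - u/3 (W(u) = (-2 - u)/3 = -⅔ - u/3)
D(I) = -20/3 - I (D(I) = (-⅔ - (6 + 2*6)/3) - I = (-⅔ - (6 + 12)/3) - I = (-⅔ - ⅓*18) - I = (-⅔ - 6) - I = -20/3 - I)
((-7 + 13) + 13)*44 + D(5/3) = ((-7 + 13) + 13)*44 + (-20/3 - 5/3) = (6 + 13)*44 + (-20/3 - 5/3) = 19*44 + (-20/3 - 1*5/3) = 836 + (-20/3 - 5/3) = 836 - 25/3 = 2483/3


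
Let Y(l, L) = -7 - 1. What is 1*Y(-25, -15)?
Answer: -8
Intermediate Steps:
Y(l, L) = -8
1*Y(-25, -15) = 1*(-8) = -8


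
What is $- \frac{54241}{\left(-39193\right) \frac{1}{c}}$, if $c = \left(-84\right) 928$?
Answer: $- \frac{54911616}{509} \approx -1.0788 \cdot 10^{5}$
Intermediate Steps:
$c = -77952$
$- \frac{54241}{\left(-39193\right) \frac{1}{c}} = - \frac{54241}{\left(-39193\right) \frac{1}{-77952}} = - \frac{54241}{\left(-39193\right) \left(- \frac{1}{77952}\right)} = - \frac{54241}{\frac{5599}{11136}} = \left(-54241\right) \frac{11136}{5599} = - \frac{54911616}{509}$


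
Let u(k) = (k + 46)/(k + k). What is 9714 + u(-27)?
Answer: 524537/54 ≈ 9713.6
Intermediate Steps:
u(k) = (46 + k)/(2*k) (u(k) = (46 + k)/((2*k)) = (46 + k)*(1/(2*k)) = (46 + k)/(2*k))
9714 + u(-27) = 9714 + (½)*(46 - 27)/(-27) = 9714 + (½)*(-1/27)*19 = 9714 - 19/54 = 524537/54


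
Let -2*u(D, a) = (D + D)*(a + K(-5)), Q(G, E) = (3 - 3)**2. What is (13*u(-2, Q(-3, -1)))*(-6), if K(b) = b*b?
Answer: -3900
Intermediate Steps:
K(b) = b**2
Q(G, E) = 0 (Q(G, E) = 0**2 = 0)
u(D, a) = -D*(25 + a) (u(D, a) = -(D + D)*(a + (-5)**2)/2 = -2*D*(a + 25)/2 = -2*D*(25 + a)/2 = -D*(25 + a))
(13*u(-2, Q(-3, -1)))*(-6) = (13*(-1*(-2)*(25 + 0)))*(-6) = (13*(-1*(-2)*25))*(-6) = (13*50)*(-6) = 650*(-6) = -3900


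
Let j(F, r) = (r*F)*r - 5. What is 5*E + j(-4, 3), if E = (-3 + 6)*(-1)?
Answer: -56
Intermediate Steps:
E = -3 (E = 3*(-1) = -3)
j(F, r) = -5 + F*r² (j(F, r) = (F*r)*r - 5 = F*r² - 5 = -5 + F*r²)
5*E + j(-4, 3) = 5*(-3) + (-5 - 4*3²) = -15 + (-5 - 4*9) = -15 + (-5 - 36) = -15 - 41 = -56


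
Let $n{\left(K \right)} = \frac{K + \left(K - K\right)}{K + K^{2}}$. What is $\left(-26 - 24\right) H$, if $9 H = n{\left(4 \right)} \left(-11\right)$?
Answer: $\frac{110}{9} \approx 12.222$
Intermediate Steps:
$n{\left(K \right)} = \frac{K}{K + K^{2}}$ ($n{\left(K \right)} = \frac{K + 0}{K + K^{2}} = \frac{K}{K + K^{2}}$)
$H = - \frac{11}{45}$ ($H = \frac{\frac{1}{1 + 4} \left(-11\right)}{9} = \frac{\frac{1}{5} \left(-11\right)}{9} = \frac{1}{9} \left(- \frac{11}{5}\right) = - \frac{11}{45} \approx -0.24444$)
$\left(-26 - 24\right) H = \left(-26 - 24\right) \left(- \frac{11}{45}\right) = \left(-50\right) \left(- \frac{11}{45}\right) = \frac{110}{9}$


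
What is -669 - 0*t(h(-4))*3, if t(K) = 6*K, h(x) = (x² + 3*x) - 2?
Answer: -669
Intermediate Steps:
h(x) = -2 + x² + 3*x
-669 - 0*t(h(-4))*3 = -669 - 0*(6*(-2 + (-4)² + 3*(-4)))*3 = -669 - 0*(6*(-2 + 16 - 12))*3 = -669 - 0*(6*2)*3 = -669 - 0*12*3 = -669 - 0*3 = -669 - 1*0 = -669 + 0 = -669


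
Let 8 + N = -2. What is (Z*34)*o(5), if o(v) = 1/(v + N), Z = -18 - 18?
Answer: 1224/5 ≈ 244.80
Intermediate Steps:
Z = -36
N = -10 (N = -8 - 2 = -10)
o(v) = 1/(-10 + v) (o(v) = 1/(v - 10) = 1/(-10 + v))
(Z*34)*o(5) = (-36*34)/(-10 + 5) = -1224/(-5) = -1224*(-⅕) = 1224/5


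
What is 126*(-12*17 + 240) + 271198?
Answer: 275734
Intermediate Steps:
126*(-12*17 + 240) + 271198 = 126*(-204 + 240) + 271198 = 126*36 + 271198 = 4536 + 271198 = 275734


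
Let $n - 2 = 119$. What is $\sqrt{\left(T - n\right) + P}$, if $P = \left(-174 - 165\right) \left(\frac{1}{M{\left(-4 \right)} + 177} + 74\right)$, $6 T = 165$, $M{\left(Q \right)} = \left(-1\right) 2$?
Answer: $\frac{i \sqrt{123389042}}{70} \approx 158.69 i$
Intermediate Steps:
$M{\left(Q \right)} = -2$
$T = \frac{55}{2}$ ($T = \frac{1}{6} \cdot 165 = \frac{55}{2} \approx 27.5$)
$n = 121$ ($n = 2 + 119 = 121$)
$P = - \frac{4390389}{175}$ ($P = \left(-174 - 165\right) \left(\frac{1}{-2 + 177} + 74\right) = - 339 \left(\frac{1}{175} + 74\right) = \left(-339\right) \frac{12951}{175} = - \frac{4390389}{175} \approx -25088.0$)
$\sqrt{\left(T - n\right) + P} = \sqrt{\left(\frac{55}{2} - 121\right) - \frac{4390389}{175}} = \sqrt{- \frac{187}{2} - \frac{4390389}{175}} = \sqrt{- \frac{8813503}{350}} = \frac{i \sqrt{123389042}}{70}$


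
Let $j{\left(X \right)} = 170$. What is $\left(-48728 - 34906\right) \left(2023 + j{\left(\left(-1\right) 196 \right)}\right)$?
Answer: $-183409362$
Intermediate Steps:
$\left(-48728 - 34906\right) \left(2023 + j{\left(\left(-1\right) 196 \right)}\right) = \left(-48728 - 34906\right) \left(2023 + 170\right) = \left(-83634\right) 2193 = -183409362$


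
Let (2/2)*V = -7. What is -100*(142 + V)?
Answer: -13500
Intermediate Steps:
V = -7
-100*(142 + V) = -100*(142 - 7) = -100*135 = -13500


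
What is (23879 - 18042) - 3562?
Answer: 2275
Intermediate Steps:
(23879 - 18042) - 3562 = 5837 - 3562 = 2275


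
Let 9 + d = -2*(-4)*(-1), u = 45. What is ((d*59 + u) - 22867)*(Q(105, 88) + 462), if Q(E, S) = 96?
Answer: -13294350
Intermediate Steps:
d = -17 (d = -9 - 2*(-4)*(-1) = -9 + 8*(-1) = -9 - 8 = -17)
((d*59 + u) - 22867)*(Q(105, 88) + 462) = ((-17*59 + 45) - 22867)*(96 + 462) = ((-1003 + 45) - 22867)*558 = (-958 - 22867)*558 = -23825*558 = -13294350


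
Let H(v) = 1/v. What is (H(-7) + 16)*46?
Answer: 5106/7 ≈ 729.43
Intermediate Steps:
(H(-7) + 16)*46 = (1/(-7) + 16)*46 = (-⅐ + 16)*46 = (111/7)*46 = 5106/7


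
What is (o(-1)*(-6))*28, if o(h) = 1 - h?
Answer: -336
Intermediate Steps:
(o(-1)*(-6))*28 = ((1 - 1*(-1))*(-6))*28 = ((1 + 1)*(-6))*28 = (2*(-6))*28 = -12*28 = -336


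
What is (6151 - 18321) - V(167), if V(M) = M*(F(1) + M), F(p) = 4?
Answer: -40727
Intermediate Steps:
V(M) = M*(4 + M)
(6151 - 18321) - V(167) = (6151 - 18321) - 167*(4 + 167) = -12170 - 167*171 = -12170 - 1*28557 = -12170 - 28557 = -40727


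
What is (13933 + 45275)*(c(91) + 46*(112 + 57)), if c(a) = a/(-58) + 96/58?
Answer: 13348354788/29 ≈ 4.6029e+8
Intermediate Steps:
c(a) = 48/29 - a/58 (c(a) = a*(-1/58) + 96*(1/58) = -a/58 + 48/29 = 48/29 - a/58)
(13933 + 45275)*(c(91) + 46*(112 + 57)) = (13933 + 45275)*((48/29 - 1/58*91) + 46*(112 + 57)) = 59208*((48/29 - 91/58) + 46*169) = 59208*(5/58 + 7774) = 59208*(450897/58) = 13348354788/29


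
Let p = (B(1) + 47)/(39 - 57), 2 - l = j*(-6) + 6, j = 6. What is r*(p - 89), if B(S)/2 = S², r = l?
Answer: -26416/9 ≈ -2935.1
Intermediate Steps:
l = 32 (l = 2 - (6*(-6) + 6) = 2 - (-36 + 6) = 2 - 1*(-30) = 2 + 30 = 32)
r = 32
B(S) = 2*S²
p = -49/18 (p = (2*1² + 47)/(39 - 57) = (2*1 + 47)/(-18) = (2 + 47)*(-1/18) = 49*(-1/18) = -49/18 ≈ -2.7222)
r*(p - 89) = 32*(-49/18 - 89) = 32*(-1651/18) = -26416/9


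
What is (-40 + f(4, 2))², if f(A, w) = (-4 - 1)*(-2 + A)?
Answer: 2500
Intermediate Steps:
f(A, w) = 10 - 5*A (f(A, w) = -5*(-2 + A) = 10 - 5*A)
(-40 + f(4, 2))² = (-40 + (10 - 5*4))² = (-40 + (10 - 20))² = (-40 - 10)² = (-50)² = 2500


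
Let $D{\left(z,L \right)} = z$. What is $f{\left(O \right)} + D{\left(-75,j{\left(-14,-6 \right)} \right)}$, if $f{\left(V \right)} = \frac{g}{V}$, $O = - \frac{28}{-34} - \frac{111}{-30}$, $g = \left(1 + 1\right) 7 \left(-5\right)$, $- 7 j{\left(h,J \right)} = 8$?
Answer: $- \frac{69575}{769} \approx -90.475$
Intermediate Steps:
$j{\left(h,J \right)} = - \frac{8}{7}$ ($j{\left(h,J \right)} = \left(- \frac{1}{7}\right) 8 = - \frac{8}{7}$)
$g = -70$ ($g = 2 \cdot 7 \left(-5\right) = 14 \left(-5\right) = -70$)
$O = \frac{769}{170}$ ($O = \left(-28\right) \left(- \frac{1}{34}\right) - - \frac{37}{10} = \frac{14}{17} + \frac{37}{10} = \frac{769}{170} \approx 4.5235$)
$f{\left(V \right)} = - \frac{70}{V}$
$f{\left(O \right)} + D{\left(-75,j{\left(-14,-6 \right)} \right)} = - \frac{70}{\frac{769}{170}} - 75 = \left(-70\right) \frac{170}{769} - 75 = - \frac{11900}{769} - 75 = - \frac{69575}{769}$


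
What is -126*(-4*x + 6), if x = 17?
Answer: 7812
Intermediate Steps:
-126*(-4*x + 6) = -126*(-4*17 + 6) = -126*(-68 + 6) = -126*(-62) = 7812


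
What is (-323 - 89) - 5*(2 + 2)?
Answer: -432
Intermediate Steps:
(-323 - 89) - 5*(2 + 2) = -412 - 5*4 = -412 - 20 = -432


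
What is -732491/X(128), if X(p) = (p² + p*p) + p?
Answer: -732491/32896 ≈ -22.267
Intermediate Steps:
X(p) = p + 2*p² (X(p) = (p² + p²) + p = 2*p² + p = p + 2*p²)
-732491/X(128) = -732491*1/(128*(1 + 2*128)) = -732491*1/(128*(1 + 256)) = -732491/(128*257) = -732491/32896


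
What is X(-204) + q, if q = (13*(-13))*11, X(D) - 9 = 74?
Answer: -1776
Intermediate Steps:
X(D) = 83 (X(D) = 9 + 74 = 83)
q = -1859 (q = -169*11 = -1859)
X(-204) + q = 83 - 1859 = -1776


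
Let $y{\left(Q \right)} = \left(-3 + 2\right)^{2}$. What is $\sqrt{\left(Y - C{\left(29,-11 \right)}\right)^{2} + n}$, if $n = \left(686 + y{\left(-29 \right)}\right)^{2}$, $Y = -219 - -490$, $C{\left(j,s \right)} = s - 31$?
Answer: $\sqrt{569938} \approx 754.94$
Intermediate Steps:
$C{\left(j,s \right)} = -31 + s$
$Y = 271$ ($Y = -219 + 490 = 271$)
$y{\left(Q \right)} = 1$ ($y{\left(Q \right)} = \left(-1\right)^{2} = 1$)
$n = 471969$ ($n = \left(686 + 1\right)^{2} = 687^{2} = 471969$)
$\sqrt{\left(Y - C{\left(29,-11 \right)}\right)^{2} + n} = \sqrt{\left(271 - \left(-31 - 11\right)\right)^{2} + 471969} = \sqrt{\left(271 - -42\right)^{2} + 471969} = \sqrt{\left(271 + 42\right)^{2} + 471969} = \sqrt{313^{2} + 471969} = \sqrt{97969 + 471969} = \sqrt{569938}$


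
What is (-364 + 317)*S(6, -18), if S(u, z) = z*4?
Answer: 3384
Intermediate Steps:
S(u, z) = 4*z
(-364 + 317)*S(6, -18) = (-364 + 317)*(4*(-18)) = -47*(-72) = 3384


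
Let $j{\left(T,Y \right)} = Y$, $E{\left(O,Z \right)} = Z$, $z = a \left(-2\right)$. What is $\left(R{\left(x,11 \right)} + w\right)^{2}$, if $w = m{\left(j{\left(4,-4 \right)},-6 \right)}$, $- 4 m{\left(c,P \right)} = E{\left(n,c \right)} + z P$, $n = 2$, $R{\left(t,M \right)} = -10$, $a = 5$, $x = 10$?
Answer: $576$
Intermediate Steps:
$z = -10$ ($z = 5 \left(-2\right) = -10$)
$m{\left(c,P \right)} = - \frac{c}{4} + \frac{5 P}{2}$ ($m{\left(c,P \right)} = - \frac{c - 10 P}{4} = - \frac{c}{4} + \frac{5 P}{2}$)
$w = -14$ ($w = \left(- \frac{1}{4}\right) \left(-4\right) + \frac{5}{2} \left(-6\right) = 1 - 15 = -14$)
$\left(R{\left(x,11 \right)} + w\right)^{2} = \left(-10 - 14\right)^{2} = \left(-24\right)^{2} = 576$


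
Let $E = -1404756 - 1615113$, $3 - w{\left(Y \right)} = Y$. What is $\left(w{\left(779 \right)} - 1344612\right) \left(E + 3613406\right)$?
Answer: $-798537557356$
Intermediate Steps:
$w{\left(Y \right)} = 3 - Y$
$E = -3019869$ ($E = -1404756 - 1615113 = -3019869$)
$\left(w{\left(779 \right)} - 1344612\right) \left(E + 3613406\right) = \left(\left(3 - 779\right) - 1344612\right) \left(-3019869 + 3613406\right) = \left(\left(3 - 779\right) - 1344612\right) 593537 = \left(-776 - 1344612\right) 593537 = \left(-1345388\right) 593537 = -798537557356$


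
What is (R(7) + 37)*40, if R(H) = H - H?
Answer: 1480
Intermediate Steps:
R(H) = 0
(R(7) + 37)*40 = (0 + 37)*40 = 37*40 = 1480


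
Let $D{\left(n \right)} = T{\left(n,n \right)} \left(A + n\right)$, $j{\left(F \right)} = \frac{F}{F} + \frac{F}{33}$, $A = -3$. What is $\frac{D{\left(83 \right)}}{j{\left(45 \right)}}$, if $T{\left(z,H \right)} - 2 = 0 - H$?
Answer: $- \frac{35640}{13} \approx -2741.5$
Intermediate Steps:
$j{\left(F \right)} = 1 + \frac{F}{33}$ ($j{\left(F \right)} = 1 + F \frac{1}{33} = 1 + \frac{F}{33}$)
$T{\left(z,H \right)} = 2 - H$ ($T{\left(z,H \right)} = 2 + \left(0 - H\right) = 2 - H$)
$D{\left(n \right)} = \left(-3 + n\right) \left(2 - n\right)$ ($D{\left(n \right)} = \left(2 - n\right) \left(-3 + n\right) = \left(-3 + n\right) \left(2 - n\right)$)
$\frac{D{\left(83 \right)}}{j{\left(45 \right)}} = \frac{\left(-1\right) \left(-3 + 83\right) \left(-2 + 83\right)}{1 + \frac{1}{33} \cdot 45} = \frac{\left(-1\right) 80 \cdot 81}{1 + \frac{15}{11}} = - \frac{6480}{\frac{26}{11}} = \left(-6480\right) \frac{11}{26} = - \frac{35640}{13}$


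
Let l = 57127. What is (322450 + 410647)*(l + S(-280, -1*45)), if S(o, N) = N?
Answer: 41846642954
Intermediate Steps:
(322450 + 410647)*(l + S(-280, -1*45)) = (322450 + 410647)*(57127 - 1*45) = 733097*(57127 - 45) = 733097*57082 = 41846642954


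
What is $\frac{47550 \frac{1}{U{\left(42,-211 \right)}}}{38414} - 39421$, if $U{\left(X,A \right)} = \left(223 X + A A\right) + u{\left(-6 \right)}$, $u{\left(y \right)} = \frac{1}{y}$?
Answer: $- \frac{244805452424537}{6210026447} \approx -39421.0$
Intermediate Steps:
$U{\left(X,A \right)} = - \frac{1}{6} + A^{2} + 223 X$ ($U{\left(X,A \right)} = \left(223 X + A A\right) + \frac{1}{-6} = \left(223 X + A^{2}\right) - \frac{1}{6} = \left(A^{2} + 223 X\right) - \frac{1}{6} = - \frac{1}{6} + A^{2} + 223 X$)
$\frac{47550 \frac{1}{U{\left(42,-211 \right)}}}{38414} - 39421 = \frac{47550 \frac{1}{- \frac{1}{6} + \left(-211\right)^{2} + 223 \cdot 42}}{38414} - 39421 = \frac{47550}{- \frac{1}{6} + 44521 + 9366} \cdot \frac{1}{38414} - 39421 = \frac{47550}{\frac{323321}{6}} \cdot \frac{1}{38414} - 39421 = 47550 \cdot \frac{6}{323321} \cdot \frac{1}{38414} - 39421 = \frac{285300}{323321} \cdot \frac{1}{38414} - 39421 = \frac{142650}{6210026447} - 39421 = - \frac{244805452424537}{6210026447}$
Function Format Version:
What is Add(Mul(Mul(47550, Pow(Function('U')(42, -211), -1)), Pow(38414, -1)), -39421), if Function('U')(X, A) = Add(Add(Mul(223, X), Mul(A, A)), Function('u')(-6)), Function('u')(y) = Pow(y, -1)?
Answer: Rational(-244805452424537, 6210026447) ≈ -39421.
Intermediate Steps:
Function('U')(X, A) = Add(Rational(-1, 6), Pow(A, 2), Mul(223, X)) (Function('U')(X, A) = Add(Add(Mul(223, X), Mul(A, A)), Pow(-6, -1)) = Add(Add(Mul(223, X), Pow(A, 2)), Rational(-1, 6)) = Add(Add(Pow(A, 2), Mul(223, X)), Rational(-1, 6)) = Add(Rational(-1, 6), Pow(A, 2), Mul(223, X)))
Add(Mul(Mul(47550, Pow(Function('U')(42, -211), -1)), Pow(38414, -1)), -39421) = Add(Mul(Mul(47550, Pow(Add(Rational(-1, 6), Pow(-211, 2), Mul(223, 42)), -1)), Pow(38414, -1)), -39421) = Add(Mul(Mul(47550, Pow(Add(Rational(-1, 6), 44521, 9366), -1)), Rational(1, 38414)), -39421) = Add(Mul(Mul(47550, Pow(Rational(323321, 6), -1)), Rational(1, 38414)), -39421) = Add(Mul(Mul(47550, Rational(6, 323321)), Rational(1, 38414)), -39421) = Add(Mul(Rational(285300, 323321), Rational(1, 38414)), -39421) = Add(Rational(142650, 6210026447), -39421) = Rational(-244805452424537, 6210026447)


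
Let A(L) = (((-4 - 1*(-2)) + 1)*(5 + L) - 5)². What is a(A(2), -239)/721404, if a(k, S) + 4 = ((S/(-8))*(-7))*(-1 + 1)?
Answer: -1/180351 ≈ -5.5447e-6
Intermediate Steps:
A(L) = (-10 - L)² (A(L) = (((-4 + 2) + 1)*(5 + L) - 5)² = ((-2 + 1)*(5 + L) - 5)² = (-(5 + L) - 5)² = ((-5 - L) - 5)² = (-10 - L)²)
a(k, S) = -4 (a(k, S) = -4 + ((S/(-8))*(-7))*(-1 + 1) = -4 + ((S*(-⅛))*(-7))*0 = -4 + (-S/8*(-7))*0 = -4 + (7*S/8)*0 = -4 + 0 = -4)
a(A(2), -239)/721404 = -4/721404 = -4*1/721404 = -1/180351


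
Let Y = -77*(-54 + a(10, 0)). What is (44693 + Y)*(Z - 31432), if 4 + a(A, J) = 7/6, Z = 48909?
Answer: 5145490955/6 ≈ 8.5758e+8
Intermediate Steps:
a(A, J) = -17/6 (a(A, J) = -4 + 7/6 = -17/6)
Y = 26257/6 (Y = -77*(-54 - 17/6) = -77*(-341/6) = 26257/6 ≈ 4376.2)
(44693 + Y)*(Z - 31432) = (44693 + 26257/6)*(48909 - 31432) = (294415/6)*17477 = 5145490955/6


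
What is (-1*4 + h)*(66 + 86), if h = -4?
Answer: -1216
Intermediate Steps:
(-1*4 + h)*(66 + 86) = (-1*4 - 4)*(66 + 86) = (-4 - 4)*152 = -8*152 = -1216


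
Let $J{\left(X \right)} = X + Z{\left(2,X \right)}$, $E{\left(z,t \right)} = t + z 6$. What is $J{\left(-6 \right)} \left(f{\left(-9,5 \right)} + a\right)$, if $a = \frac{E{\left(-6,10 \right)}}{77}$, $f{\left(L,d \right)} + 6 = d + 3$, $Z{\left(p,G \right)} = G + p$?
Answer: $- \frac{1280}{77} \approx -16.623$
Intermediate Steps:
$E{\left(z,t \right)} = t + 6 z$
$f{\left(L,d \right)} = -3 + d$ ($f{\left(L,d \right)} = -6 + \left(d + 3\right) = -6 + \left(3 + d\right) = -3 + d$)
$J{\left(X \right)} = 2 + 2 X$ ($J{\left(X \right)} = X + \left(X + 2\right) = X + \left(2 + X\right) = 2 + 2 X$)
$a = - \frac{26}{77}$ ($a = \frac{10 + 6 \left(-6\right)}{77} = \left(10 - 36\right) \frac{1}{77} = \left(-26\right) \frac{1}{77} = - \frac{26}{77} \approx -0.33766$)
$J{\left(-6 \right)} \left(f{\left(-9,5 \right)} + a\right) = \left(2 + 2 \left(-6\right)\right) \left(\left(-3 + 5\right) - \frac{26}{77}\right) = \left(2 - 12\right) \left(2 - \frac{26}{77}\right) = \left(-10\right) \frac{128}{77} = - \frac{1280}{77}$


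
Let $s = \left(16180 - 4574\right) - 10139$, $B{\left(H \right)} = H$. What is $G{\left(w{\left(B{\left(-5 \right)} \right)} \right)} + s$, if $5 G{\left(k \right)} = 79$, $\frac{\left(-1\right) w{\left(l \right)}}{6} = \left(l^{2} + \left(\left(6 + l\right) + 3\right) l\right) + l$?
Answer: $\frac{7414}{5} \approx 1482.8$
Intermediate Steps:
$w{\left(l \right)} = - 6 l - 6 l^{2} - 6 l \left(9 + l\right)$ ($w{\left(l \right)} = - 6 \left(\left(l^{2} + \left(\left(6 + l\right) + 3\right) l\right) + l\right) = - 6 \left(\left(l^{2} + \left(9 + l\right) l\right) + l\right) = - 6 \left(\left(l^{2} + l \left(9 + l\right)\right) + l\right) = - 6 \left(l + l^{2} + l \left(9 + l\right)\right) = - 6 l - 6 l^{2} - 6 l \left(9 + l\right)$)
$G{\left(k \right)} = \frac{79}{5}$ ($G{\left(k \right)} = \frac{1}{5} \cdot 79 = \frac{79}{5}$)
$s = 1467$ ($s = 11606 - 10139 = 1467$)
$G{\left(w{\left(B{\left(-5 \right)} \right)} \right)} + s = \frac{79}{5} + 1467 = \frac{7414}{5}$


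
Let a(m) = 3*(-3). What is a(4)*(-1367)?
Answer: 12303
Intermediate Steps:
a(m) = -9
a(4)*(-1367) = -9*(-1367) = 12303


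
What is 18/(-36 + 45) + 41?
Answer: 43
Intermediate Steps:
18/(-36 + 45) + 41 = 18/9 + 41 = (1/9)*18 + 41 = 2 + 41 = 43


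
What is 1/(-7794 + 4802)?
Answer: -1/2992 ≈ -0.00033422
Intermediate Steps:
1/(-7794 + 4802) = 1/(-2992) = -1/2992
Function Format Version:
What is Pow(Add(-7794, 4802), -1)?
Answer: Rational(-1, 2992) ≈ -0.00033422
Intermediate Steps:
Pow(Add(-7794, 4802), -1) = Pow(-2992, -1) = Rational(-1, 2992)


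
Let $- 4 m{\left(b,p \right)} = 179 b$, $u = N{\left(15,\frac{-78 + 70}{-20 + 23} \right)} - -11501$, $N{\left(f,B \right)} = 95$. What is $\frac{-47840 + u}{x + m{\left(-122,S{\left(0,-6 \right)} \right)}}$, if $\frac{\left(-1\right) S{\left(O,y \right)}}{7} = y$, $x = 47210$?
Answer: $- \frac{5576}{8103} \approx -0.68814$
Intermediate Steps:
$S{\left(O,y \right)} = - 7 y$
$u = 11596$ ($u = 95 - -11501 = 95 + 11501 = 11596$)
$m{\left(b,p \right)} = - \frac{179 b}{4}$
$\frac{-47840 + u}{x + m{\left(-122,S{\left(0,-6 \right)} \right)}} = \frac{-47840 + 11596}{47210 - - \frac{10919}{2}} = - \frac{36244}{47210 + \frac{10919}{2}} = - \frac{36244}{\frac{105339}{2}} = \left(-36244\right) \frac{2}{105339} = - \frac{5576}{8103}$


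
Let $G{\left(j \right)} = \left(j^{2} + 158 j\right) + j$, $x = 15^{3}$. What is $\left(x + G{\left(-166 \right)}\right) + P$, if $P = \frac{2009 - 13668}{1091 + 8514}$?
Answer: $\frac{43566226}{9605} \approx 4535.8$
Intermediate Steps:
$x = 3375$
$P = - \frac{11659}{9605} \approx -1.2138$
$G{\left(j \right)} = j^{2} + 159 j$
$\left(x + G{\left(-166 \right)}\right) + P = \left(3375 - 166 \left(159 - 166\right)\right) - \frac{11659}{9605} = \left(3375 - -1162\right) - \frac{11659}{9605} = \left(3375 + 1162\right) - \frac{11659}{9605} = 4537 - \frac{11659}{9605} = \frac{43566226}{9605}$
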